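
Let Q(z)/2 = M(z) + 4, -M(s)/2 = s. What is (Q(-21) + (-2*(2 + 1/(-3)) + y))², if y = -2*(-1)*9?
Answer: 102400/9 ≈ 11378.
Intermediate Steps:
M(s) = -2*s
y = 18 (y = 2*9 = 18)
Q(z) = 8 - 4*z (Q(z) = 2*(-2*z + 4) = 2*(4 - 2*z) = 8 - 4*z)
(Q(-21) + (-2*(2 + 1/(-3)) + y))² = ((8 - 4*(-21)) + (-2*(2 + 1/(-3)) + 18))² = ((8 + 84) + (-2*(2 - ⅓) + 18))² = (92 + (-2*5/3 + 18))² = (92 + (-10/3 + 18))² = (92 + 44/3)² = (320/3)² = 102400/9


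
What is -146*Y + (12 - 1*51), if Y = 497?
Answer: -72601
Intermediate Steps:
-146*Y + (12 - 1*51) = -146*497 + (12 - 1*51) = -72562 + (12 - 51) = -72562 - 39 = -72601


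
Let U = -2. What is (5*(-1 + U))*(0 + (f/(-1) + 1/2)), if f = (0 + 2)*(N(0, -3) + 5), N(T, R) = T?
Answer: 285/2 ≈ 142.50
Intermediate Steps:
f = 10 (f = (0 + 2)*(0 + 5) = 2*5 = 10)
(5*(-1 + U))*(0 + (f/(-1) + 1/2)) = (5*(-1 - 2))*(0 + (10/(-1) + 1/2)) = (5*(-3))*(0 + (10*(-1) + 1*(½))) = -15*(0 + (-10 + ½)) = -15*(0 - 19/2) = -15*(-19/2) = 285/2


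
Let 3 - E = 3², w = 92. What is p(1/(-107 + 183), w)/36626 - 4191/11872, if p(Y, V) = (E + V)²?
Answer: -32847127/217411936 ≈ -0.15108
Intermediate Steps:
E = -6 (E = 3 - 1*3² = 3 - 1*9 = 3 - 9 = -6)
p(Y, V) = (-6 + V)²
p(1/(-107 + 183), w)/36626 - 4191/11872 = (-6 + 92)²/36626 - 4191/11872 = 86²*(1/36626) - 4191*1/11872 = 7396*(1/36626) - 4191/11872 = 3698/18313 - 4191/11872 = -32847127/217411936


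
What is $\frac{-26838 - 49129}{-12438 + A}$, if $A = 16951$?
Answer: $- \frac{75967}{4513} \approx -16.833$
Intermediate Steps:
$\frac{-26838 - 49129}{-12438 + A} = \frac{-26838 - 49129}{-12438 + 16951} = - \frac{75967}{4513}$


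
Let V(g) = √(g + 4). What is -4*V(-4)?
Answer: 0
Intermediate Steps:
V(g) = √(4 + g)
-4*V(-4) = -4*√(4 - 4) = -4*√0 = -4*0 = 0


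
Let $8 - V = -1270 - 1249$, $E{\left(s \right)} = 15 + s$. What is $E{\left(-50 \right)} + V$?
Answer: $2492$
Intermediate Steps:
$V = 2527$ ($V = 8 - \left(-1270 - 1249\right) = 8 - -2519 = 8 + 2519 = 2527$)
$E{\left(-50 \right)} + V = \left(15 - 50\right) + 2527 = -35 + 2527 = 2492$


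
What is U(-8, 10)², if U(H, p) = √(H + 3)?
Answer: -5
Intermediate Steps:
U(H, p) = √(3 + H)
U(-8, 10)² = (√(3 - 8))² = (√(-5))² = (I*√5)² = -5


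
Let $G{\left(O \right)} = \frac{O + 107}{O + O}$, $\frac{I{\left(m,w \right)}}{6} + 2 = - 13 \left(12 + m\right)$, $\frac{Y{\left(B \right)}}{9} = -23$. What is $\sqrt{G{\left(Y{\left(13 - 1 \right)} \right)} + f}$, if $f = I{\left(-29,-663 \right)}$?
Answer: $\frac{28 \sqrt{7981}}{69} \approx 36.252$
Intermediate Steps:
$Y{\left(B \right)} = -207$ ($Y{\left(B \right)} = 9 \left(-23\right) = -207$)
$I{\left(m,w \right)} = -948 - 78 m$ ($I{\left(m,w \right)} = -12 + 6 \left(- 13 \left(12 + m\right)\right) = -12 + 6 \left(-156 - 13 m\right) = -12 - \left(936 + 78 m\right) = -948 - 78 m$)
$G{\left(O \right)} = \frac{107 + O}{2 O}$
$f = 1314$ ($f = -948 - -2262 = -948 + 2262 = 1314$)
$\sqrt{G{\left(Y{\left(13 - 1 \right)} \right)} + f} = \sqrt{\frac{107 - 207}{2 \left(-207\right)} + 1314} = \sqrt{\frac{1}{2} \left(- \frac{1}{207}\right) \left(-100\right) + 1314} = \sqrt{\frac{50}{207} + 1314} = \sqrt{\frac{272048}{207}} = \frac{28 \sqrt{7981}}{69}$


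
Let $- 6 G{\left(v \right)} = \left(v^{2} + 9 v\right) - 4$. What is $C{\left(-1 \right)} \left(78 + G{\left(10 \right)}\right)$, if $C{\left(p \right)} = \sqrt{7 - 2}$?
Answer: $47 \sqrt{5} \approx 105.1$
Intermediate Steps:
$G{\left(v \right)} = \frac{2}{3} - \frac{3 v}{2} - \frac{v^{2}}{6}$ ($G{\left(v \right)} = - \frac{\left(v^{2} + 9 v\right) - 4}{6} = - \frac{-4 + v^{2} + 9 v}{6} = \frac{2}{3} - \frac{3 v}{2} - \frac{v^{2}}{6}$)
$C{\left(p \right)} = \sqrt{5}$
$C{\left(-1 \right)} \left(78 + G{\left(10 \right)}\right) = \sqrt{5} \left(78 - \left(\frac{43}{3} + \frac{50}{3}\right)\right) = \sqrt{5} \left(78 - 31\right) = \sqrt{5} \cdot 47 = 47 \sqrt{5}$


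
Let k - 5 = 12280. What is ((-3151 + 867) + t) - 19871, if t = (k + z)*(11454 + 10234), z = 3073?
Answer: 333062149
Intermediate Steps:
k = 12285 (k = 5 + 12280 = 12285)
t = 333084304 (t = (12285 + 3073)*(11454 + 10234) = 15358*21688 = 333084304)
((-3151 + 867) + t) - 19871 = ((-3151 + 867) + 333084304) - 19871 = (-2284 + 333084304) - 19871 = 333082020 - 19871 = 333062149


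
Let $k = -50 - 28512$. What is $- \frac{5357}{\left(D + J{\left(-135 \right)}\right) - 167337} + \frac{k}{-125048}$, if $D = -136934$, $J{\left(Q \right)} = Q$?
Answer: $\frac{2341081577}{9516340372} \approx 0.24601$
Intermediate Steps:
$k = -28562$ ($k = -50 - 28512 = -28562$)
$- \frac{5357}{\left(D + J{\left(-135 \right)}\right) - 167337} + \frac{k}{-125048} = - \frac{5357}{\left(-136934 - 135\right) - 167337} - \frac{28562}{-125048} = - \frac{5357}{-137069 - 167337} - - \frac{14281}{62524} = - \frac{5357}{-304406} + \frac{14281}{62524} = \left(-5357\right) \left(- \frac{1}{304406}\right) + \frac{14281}{62524} = \frac{5357}{304406} + \frac{14281}{62524} = \frac{2341081577}{9516340372}$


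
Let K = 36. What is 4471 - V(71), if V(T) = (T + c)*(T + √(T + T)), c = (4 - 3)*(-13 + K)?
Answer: -2203 - 94*√142 ≈ -3323.1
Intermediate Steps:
c = 23 (c = (4 - 3)*(-13 + 36) = 1*23 = 23)
V(T) = (23 + T)*(T + √2*√T) (V(T) = (T + 23)*(T + √(T + T)) = (23 + T)*(T + √(2*T)) = (23 + T)*(T + √2*√T))
4471 - V(71) = 4471 - (71² + 23*71 + √2*71^(3/2) + 23*√2*√71) = 4471 - (5041 + 1633 + √2*(71*√71) + 23*√142) = 4471 - (5041 + 1633 + 71*√142 + 23*√142) = 4471 - (6674 + 94*√142) = 4471 + (-6674 - 94*√142) = -2203 - 94*√142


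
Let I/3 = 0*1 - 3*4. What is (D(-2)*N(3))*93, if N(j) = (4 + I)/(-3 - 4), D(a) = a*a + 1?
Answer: 14880/7 ≈ 2125.7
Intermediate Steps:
D(a) = 1 + a² (D(a) = a² + 1 = 1 + a²)
I = -36 (I = 3*(0*1 - 3*4) = 3*(0 - 12) = 3*(-12) = -36)
N(j) = 32/7 (N(j) = (4 - 36)/(-3 - 4) = -32/(-7) = -32*(-⅐) = 32/7)
(D(-2)*N(3))*93 = ((1 + (-2)²)*(32/7))*93 = ((1 + 4)*(32/7))*93 = (5*(32/7))*93 = (160/7)*93 = 14880/7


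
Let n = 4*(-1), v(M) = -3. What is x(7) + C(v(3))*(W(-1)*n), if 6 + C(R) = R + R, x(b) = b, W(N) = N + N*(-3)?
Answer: 103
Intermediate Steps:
W(N) = -2*N (W(N) = N - 3*N = -2*N)
n = -4
C(R) = -6 + 2*R (C(R) = -6 + (R + R) = -6 + 2*R)
x(7) + C(v(3))*(W(-1)*n) = 7 + (-6 + 2*(-3))*(-2*(-1)*(-4)) = 7 + (-6 - 6)*(2*(-4)) = 7 - 12*(-8) = 7 + 96 = 103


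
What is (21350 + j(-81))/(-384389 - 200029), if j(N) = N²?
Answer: -27911/584418 ≈ -0.047759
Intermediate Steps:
(21350 + j(-81))/(-384389 - 200029) = (21350 + (-81)²)/(-384389 - 200029) = (21350 + 6561)/(-584418) = 27911*(-1/584418) = -27911/584418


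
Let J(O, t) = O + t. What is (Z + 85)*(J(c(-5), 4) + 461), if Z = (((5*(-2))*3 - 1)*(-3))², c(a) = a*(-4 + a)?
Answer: 4454340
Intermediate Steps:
Z = 8649 (Z = ((-10*3 - 1)*(-3))² = ((-30 - 1)*(-3))² = (-31*(-3))² = 93² = 8649)
(Z + 85)*(J(c(-5), 4) + 461) = (8649 + 85)*((-5*(-4 - 5) + 4) + 461) = 8734*((-5*(-9) + 4) + 461) = 8734*((45 + 4) + 461) = 8734*(49 + 461) = 8734*510 = 4454340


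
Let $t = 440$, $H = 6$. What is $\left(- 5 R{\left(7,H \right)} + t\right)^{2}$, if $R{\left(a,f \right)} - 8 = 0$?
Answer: $160000$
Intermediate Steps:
$R{\left(a,f \right)} = 8$ ($R{\left(a,f \right)} = 8 + 0 = 8$)
$\left(- 5 R{\left(7,H \right)} + t\right)^{2} = \left(\left(-5\right) 8 + 440\right)^{2} = \left(-40 + 440\right)^{2} = 400^{2} = 160000$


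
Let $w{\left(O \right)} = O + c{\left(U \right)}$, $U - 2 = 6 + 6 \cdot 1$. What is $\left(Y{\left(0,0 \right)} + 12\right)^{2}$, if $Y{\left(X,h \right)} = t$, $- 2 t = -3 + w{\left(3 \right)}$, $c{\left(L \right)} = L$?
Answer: $25$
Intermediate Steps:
$U = 14$ ($U = 2 + \left(6 + 6 \cdot 1\right) = 2 + \left(6 + 6\right) = 2 + 12 = 14$)
$w{\left(O \right)} = 14 + O$ ($w{\left(O \right)} = O + 14 = 14 + O$)
$t = -7$ ($t = - \frac{-3 + \left(14 + 3\right)}{2} = - \frac{-3 + 17}{2} = \left(- \frac{1}{2}\right) 14 = -7$)
$Y{\left(X,h \right)} = -7$
$\left(Y{\left(0,0 \right)} + 12\right)^{2} = \left(-7 + 12\right)^{2} = 5^{2} = 25$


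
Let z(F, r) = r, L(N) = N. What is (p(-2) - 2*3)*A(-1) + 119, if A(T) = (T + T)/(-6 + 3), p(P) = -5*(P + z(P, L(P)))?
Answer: 385/3 ≈ 128.33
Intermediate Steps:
p(P) = -10*P (p(P) = -5*(P + P) = -10*P)
A(T) = -2*T/3 (A(T) = (2*T)/(-3) = (2*T)*(-⅓) = -2*T/3)
(p(-2) - 2*3)*A(-1) + 119 = (-10*(-2) - 2*3)*(-⅔*(-1)) + 119 = (20 - 6)*(⅔) + 119 = 14*(⅔) + 119 = 28/3 + 119 = 385/3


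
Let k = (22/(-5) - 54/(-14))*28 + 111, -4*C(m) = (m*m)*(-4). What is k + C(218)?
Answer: 238099/5 ≈ 47620.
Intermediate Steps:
C(m) = m² (C(m) = -m*m*(-4)/4 = -m²*(-4)/4 = -(-1)*m² = m²)
k = 479/5 (k = (22*(-⅕) - 54*(-1/14))*28 + 111 = (-22/5 + 27/7)*28 + 111 = -19/35*28 + 111 = -76/5 + 111 = 479/5 ≈ 95.800)
k + C(218) = 479/5 + 218² = 479/5 + 47524 = 238099/5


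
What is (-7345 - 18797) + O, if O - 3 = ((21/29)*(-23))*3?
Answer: -759480/29 ≈ -26189.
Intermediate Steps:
O = -1362/29 (O = 3 + ((21/29)*(-23))*3 = 3 - 483/29*3 = 3 - 1449/29 = -1362/29 ≈ -46.966)
(-7345 - 18797) + O = (-7345 - 18797) - 1362/29 = -26142 - 1362/29 = -759480/29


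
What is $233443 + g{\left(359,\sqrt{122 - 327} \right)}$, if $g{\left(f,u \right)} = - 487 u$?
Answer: $233443 - 487 i \sqrt{205} \approx 2.3344 \cdot 10^{5} - 6972.8 i$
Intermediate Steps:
$233443 + g{\left(359,\sqrt{122 - 327} \right)} = 233443 - 487 \sqrt{122 - 327} = 233443 - 487 \sqrt{-205} = 233443 - 487 i \sqrt{205}$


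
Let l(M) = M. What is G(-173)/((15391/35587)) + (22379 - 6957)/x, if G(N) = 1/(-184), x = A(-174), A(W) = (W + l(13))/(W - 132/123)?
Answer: 13630150541379/812767928 ≈ 16770.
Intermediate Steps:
A(W) = (13 + W)/(-44/41 + W) (A(W) = (W + 13)/(W - 132/123) = (13 + W)/(W - 132*1/123) = (13 + W)/(W - 44/41) = (13 + W)/(-44/41 + W))
x = 6601/7178 (x = 41*(13 - 174)/(-44 + 41*(-174)) = 41*(-161)/(-44 - 7134) = 41*(-161)/(-7178) = 41*(-1/7178)*(-161) = 6601/7178 ≈ 0.91962)
G(N) = -1/184
G(-173)/((15391/35587)) + (22379 - 6957)/x = -1/(184*(15391/35587)) + (22379 - 6957)/(6601/7178) = -1/(184*(15391*(1/35587))) + 15422*(7178/6601) = -1/(184*15391/35587) + 110699116/6601 = -1/184*35587/15391 + 110699116/6601 = -35587/2831944 + 110699116/6601 = 13630150541379/812767928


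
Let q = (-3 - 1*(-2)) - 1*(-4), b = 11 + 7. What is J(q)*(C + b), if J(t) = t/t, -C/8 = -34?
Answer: 290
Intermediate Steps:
C = 272 (C = -8*(-34) = 272)
b = 18
q = 3 (q = (-3 + 2) + 4 = -1 + 4 = 3)
J(t) = 1
J(q)*(C + b) = 1*(272 + 18) = 1*290 = 290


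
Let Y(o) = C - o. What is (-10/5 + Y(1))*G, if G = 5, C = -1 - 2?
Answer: -30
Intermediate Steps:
C = -3
Y(o) = -3 - o
(-10/5 + Y(1))*G = (-10/5 + (-3 - 1*1))*5 = (-10*1/5 + (-3 - 1))*5 = (-2 - 4)*5 = -6*5 = -30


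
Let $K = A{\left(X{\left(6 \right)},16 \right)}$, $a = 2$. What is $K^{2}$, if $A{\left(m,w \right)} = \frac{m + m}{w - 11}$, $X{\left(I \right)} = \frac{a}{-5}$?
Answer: $\frac{16}{625} \approx 0.0256$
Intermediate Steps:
$X{\left(I \right)} = - \frac{2}{5}$ ($X{\left(I \right)} = \frac{2}{-5} = 2 \left(- \frac{1}{5}\right) = - \frac{2}{5}$)
$A{\left(m,w \right)} = \frac{2 m}{-11 + w}$
$K = - \frac{4}{25}$ ($K = 2 \left(- \frac{2}{5}\right) \frac{1}{-11 + 16} = 2 \left(- \frac{2}{5}\right) \frac{1}{5} = - \frac{4}{25} \approx -0.16$)
$K^{2} = \left(- \frac{4}{25}\right)^{2} = \frac{16}{625}$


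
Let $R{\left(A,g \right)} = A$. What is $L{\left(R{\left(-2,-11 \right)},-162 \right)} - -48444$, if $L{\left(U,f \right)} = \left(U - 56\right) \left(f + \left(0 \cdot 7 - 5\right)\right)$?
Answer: $58130$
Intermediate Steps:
$L{\left(U,f \right)} = \left(-56 + U\right) \left(-5 + f\right)$ ($L{\left(U,f \right)} = \left(-56 + U\right) \left(f + \left(0 - 5\right)\right) = \left(-56 + U\right) \left(f - 5\right) = \left(-56 + U\right) \left(-5 + f\right)$)
$L{\left(R{\left(-2,-11 \right)},-162 \right)} - -48444 = \left(280 - -9072 - -10 - -324\right) - -48444 = \left(280 + 9072 + 10 + 324\right) + 48444 = 9686 + 48444 = 58130$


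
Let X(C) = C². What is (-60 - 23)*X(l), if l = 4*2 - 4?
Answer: -1328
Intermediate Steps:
l = 4 (l = 8 - 4 = 4)
(-60 - 23)*X(l) = (-60 - 23)*4² = -83*16 = -1328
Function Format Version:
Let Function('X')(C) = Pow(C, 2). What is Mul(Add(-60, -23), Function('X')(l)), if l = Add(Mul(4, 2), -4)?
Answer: -1328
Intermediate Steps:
l = 4 (l = Add(8, -4) = 4)
Mul(Add(-60, -23), Function('X')(l)) = Mul(Add(-60, -23), Pow(4, 2)) = Mul(-83, 16) = -1328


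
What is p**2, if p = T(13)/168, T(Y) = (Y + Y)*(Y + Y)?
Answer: 28561/1764 ≈ 16.191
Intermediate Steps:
T(Y) = 4*Y**2 (T(Y) = (2*Y)*(2*Y) = 4*Y**2)
p = 169/42 (p = (4*13**2)/168 = (4*169)*(1/168) = 676*(1/168) = 169/42 ≈ 4.0238)
p**2 = (169/42)**2 = 28561/1764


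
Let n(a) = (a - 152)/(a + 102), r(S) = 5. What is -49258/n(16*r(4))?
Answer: 2241239/18 ≈ 1.2451e+5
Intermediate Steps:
n(a) = (-152 + a)/(102 + a)
-49258/n(16*r(4)) = -49258*(102 + 16*5)/(-152 + 16*5) = -49258*(102 + 80)/(-152 + 80) = -49258/(-72/182) = -49258/((1/182)*(-72)) = -49258/(-36/91) = -49258*(-91/36) = 2241239/18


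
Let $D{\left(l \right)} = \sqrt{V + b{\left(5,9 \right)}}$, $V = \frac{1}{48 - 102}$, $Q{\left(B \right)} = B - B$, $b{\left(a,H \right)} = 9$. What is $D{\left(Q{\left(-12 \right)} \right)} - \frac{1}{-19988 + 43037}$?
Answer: $- \frac{1}{23049} + \frac{\sqrt{2910}}{18} \approx 2.9969$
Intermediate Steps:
$Q{\left(B \right)} = 0$
$V = - \frac{1}{54}$ ($V = \frac{1}{-54} = - \frac{1}{54} \approx -0.018519$)
$D{\left(l \right)} = \frac{\sqrt{2910}}{18}$ ($D{\left(l \right)} = \sqrt{- \frac{1}{54} + 9} = \sqrt{\frac{485}{54}} = \frac{\sqrt{2910}}{18}$)
$D{\left(Q{\left(-12 \right)} \right)} - \frac{1}{-19988 + 43037} = \frac{\sqrt{2910}}{18} - \frac{1}{-19988 + 43037} = \frac{\sqrt{2910}}{18} - \frac{1}{23049} = - \frac{1}{23049} + \frac{\sqrt{2910}}{18}$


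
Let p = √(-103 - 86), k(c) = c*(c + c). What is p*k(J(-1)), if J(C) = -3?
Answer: 54*I*√21 ≈ 247.46*I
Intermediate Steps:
k(c) = 2*c² (k(c) = c*(2*c) = 2*c²)
p = 3*I*√21 (p = √(-189) = 3*I*√21 ≈ 13.748*I)
p*k(J(-1)) = (3*I*√21)*(2*(-3)²) = (3*I*√21)*(2*9) = (3*I*√21)*18 = 54*I*√21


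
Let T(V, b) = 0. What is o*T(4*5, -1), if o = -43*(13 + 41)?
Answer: 0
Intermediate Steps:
o = -2322 (o = -43*54 = -2322)
o*T(4*5, -1) = -2322*0 = 0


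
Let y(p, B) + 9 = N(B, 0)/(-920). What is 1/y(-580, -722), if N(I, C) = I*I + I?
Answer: -460/264421 ≈ -0.0017396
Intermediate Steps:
N(I, C) = I + I² (N(I, C) = I² + I = I + I²)
y(p, B) = -9 - B*(1 + B)/920 (y(p, B) = -9 + (B*(1 + B))/(-920) = -9 + (B*(1 + B))*(-1/920) = -9 - B*(1 + B)/920)
1/y(-580, -722) = 1/(-9 - 1/920*(-722)*(1 - 722)) = 1/(-9 - 1/920*(-722)*(-721)) = 1/(-9 - 260281/460) = 1/(-264421/460) = -460/264421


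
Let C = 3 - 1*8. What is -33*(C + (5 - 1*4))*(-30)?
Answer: -3960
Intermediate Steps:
C = -5 (C = 3 - 8 = -5)
-33*(C + (5 - 1*4))*(-30) = -33*(-5 + (5 - 1*4))*(-30) = -33*(-5 + (5 - 4))*(-30) = -33*(-5 + 1)*(-30) = -33*(-4)*(-30) = 132*(-30) = -3960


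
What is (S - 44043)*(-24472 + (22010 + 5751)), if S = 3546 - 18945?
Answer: -195504738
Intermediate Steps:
S = -15399
(S - 44043)*(-24472 + (22010 + 5751)) = (-15399 - 44043)*(-24472 + (22010 + 5751)) = -59442*(-24472 + 27761) = -59442*3289 = -195504738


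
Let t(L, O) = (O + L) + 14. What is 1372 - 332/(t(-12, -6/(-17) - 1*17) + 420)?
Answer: 9448808/6891 ≈ 1371.2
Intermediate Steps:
t(L, O) = 14 + L + O (t(L, O) = (L + O) + 14 = 14 + L + O)
1372 - 332/(t(-12, -6/(-17) - 1*17) + 420) = 1372 - 332/((14 - 12 + (-6/(-17) - 1*17)) + 420) = 1372 - 332/((14 - 12 + (-6*(-1/17) - 17)) + 420) = 1372 - 332/((14 - 12 + (6/17 - 17)) + 420) = 1372 - 332/((14 - 12 - 283/17) + 420) = 1372 - 332/(-249/17 + 420) = 1372 - 332/(6891/17) = 1372 + (17/6891)*(-332) = 1372 - 5644/6891 = 9448808/6891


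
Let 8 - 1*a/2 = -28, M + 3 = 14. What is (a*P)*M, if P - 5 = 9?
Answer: 11088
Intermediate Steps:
P = 14 (P = 5 + 9 = 14)
M = 11 (M = -3 + 14 = 11)
a = 72 (a = 16 - 2*(-28) = 16 + 56 = 72)
(a*P)*M = (72*14)*11 = 1008*11 = 11088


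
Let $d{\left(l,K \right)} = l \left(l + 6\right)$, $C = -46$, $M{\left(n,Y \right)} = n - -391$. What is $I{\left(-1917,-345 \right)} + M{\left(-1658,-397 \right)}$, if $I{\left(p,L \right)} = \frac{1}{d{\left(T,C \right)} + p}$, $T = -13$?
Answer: $- \frac{2313543}{1826} \approx -1267.0$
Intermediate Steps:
$M{\left(n,Y \right)} = 391 + n$ ($M{\left(n,Y \right)} = n + 391 = 391 + n$)
$d{\left(l,K \right)} = l \left(6 + l\right)$
$I{\left(p,L \right)} = \frac{1}{91 + p}$ ($I{\left(p,L \right)} = \frac{1}{- 13 \left(6 - 13\right) + p} = \frac{1}{\left(-13\right) \left(-7\right) + p} = \frac{1}{91 + p}$)
$I{\left(-1917,-345 \right)} + M{\left(-1658,-397 \right)} = \frac{1}{91 - 1917} + \left(391 - 1658\right) = \frac{1}{-1826} - 1267 = - \frac{1}{1826} - 1267 = - \frac{2313543}{1826}$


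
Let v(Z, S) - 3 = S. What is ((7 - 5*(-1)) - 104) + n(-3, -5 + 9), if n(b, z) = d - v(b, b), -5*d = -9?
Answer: -451/5 ≈ -90.200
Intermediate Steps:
v(Z, S) = 3 + S
d = 9/5 (d = -⅕*(-9) = 9/5 ≈ 1.8000)
n(b, z) = -6/5 - b (n(b, z) = 9/5 - (3 + b) = 9/5 + (-3 - b) = -6/5 - b)
((7 - 5*(-1)) - 104) + n(-3, -5 + 9) = ((7 - 5*(-1)) - 104) + (-6/5 - 1*(-3)) = ((7 + 5) - 104) + (-6/5 + 3) = (12 - 104) + 9/5 = -92 + 9/5 = -451/5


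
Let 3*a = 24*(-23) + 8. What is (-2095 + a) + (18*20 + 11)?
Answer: -5716/3 ≈ -1905.3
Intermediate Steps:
a = -544/3 (a = (24*(-23) + 8)/3 = (-552 + 8)/3 = (⅓)*(-544) = -544/3 ≈ -181.33)
(-2095 + a) + (18*20 + 11) = (-2095 - 544/3) + (18*20 + 11) = -6829/3 + (360 + 11) = -6829/3 + 371 = -5716/3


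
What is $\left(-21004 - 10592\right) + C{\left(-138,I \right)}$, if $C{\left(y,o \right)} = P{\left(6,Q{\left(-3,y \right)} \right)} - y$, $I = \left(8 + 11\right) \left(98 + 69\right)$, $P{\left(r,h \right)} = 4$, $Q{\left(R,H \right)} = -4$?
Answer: $-31454$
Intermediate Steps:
$I = 3173$ ($I = 19 \cdot 167 = 3173$)
$C{\left(y,o \right)} = 4 - y$
$\left(-21004 - 10592\right) + C{\left(-138,I \right)} = \left(-21004 - 10592\right) + \left(4 - -138\right) = \left(-21004 - 10592\right) + \left(4 + 138\right) = -31596 + 142 = -31454$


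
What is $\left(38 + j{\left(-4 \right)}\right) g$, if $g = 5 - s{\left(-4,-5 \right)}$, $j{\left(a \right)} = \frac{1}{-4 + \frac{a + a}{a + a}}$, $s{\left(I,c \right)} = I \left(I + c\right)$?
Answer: $- \frac{3503}{3} \approx -1167.7$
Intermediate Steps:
$j{\left(a \right)} = - \frac{1}{3}$ ($j{\left(a \right)} = \frac{1}{-4 + \frac{2 a}{2 a}} = \frac{1}{-4 + 2 a \frac{1}{2 a}} = \frac{1}{-4 + 1} = \frac{1}{-3} = - \frac{1}{3}$)
$g = -31$ ($g = 5 - - 4 \left(-4 - 5\right) = 5 - \left(-4\right) \left(-9\right) = 5 - 36 = -31$)
$\left(38 + j{\left(-4 \right)}\right) g = \left(38 - \frac{1}{3}\right) \left(-31\right) = \frac{113}{3} \left(-31\right) = - \frac{3503}{3}$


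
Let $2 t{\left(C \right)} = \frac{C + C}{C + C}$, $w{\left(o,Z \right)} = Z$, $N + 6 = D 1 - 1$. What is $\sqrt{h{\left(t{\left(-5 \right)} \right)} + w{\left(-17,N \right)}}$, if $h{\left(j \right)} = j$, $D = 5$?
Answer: $\frac{i \sqrt{6}}{2} \approx 1.2247 i$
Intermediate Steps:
$N = -2$ ($N = -6 + \left(5 \cdot 1 - 1\right) = -6 + \left(5 - 1\right) = -6 + 4 = -2$)
$t{\left(C \right)} = \frac{1}{2}$ ($t{\left(C \right)} = \frac{\left(C + C\right) \frac{1}{C + C}}{2} = \frac{2 C \frac{1}{2 C}}{2} = \frac{1}{2} \cdot 1 = \frac{1}{2}$)
$\sqrt{h{\left(t{\left(-5 \right)} \right)} + w{\left(-17,N \right)}} = \sqrt{\frac{1}{2} - 2} = \sqrt{- \frac{3}{2}} = \frac{i \sqrt{6}}{2}$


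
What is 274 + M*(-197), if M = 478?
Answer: -93892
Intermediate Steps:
274 + M*(-197) = 274 + 478*(-197) = 274 - 94166 = -93892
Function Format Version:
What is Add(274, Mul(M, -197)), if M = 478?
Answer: -93892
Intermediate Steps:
Add(274, Mul(M, -197)) = Add(274, Mul(478, -197)) = Add(274, -94166) = -93892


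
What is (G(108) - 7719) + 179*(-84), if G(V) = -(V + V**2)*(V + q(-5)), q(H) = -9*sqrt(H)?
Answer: -1294131 + 105948*I*sqrt(5) ≈ -1.2941e+6 + 2.3691e+5*I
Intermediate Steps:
G(V) = -(V + V**2)*(V - 9*I*sqrt(5))
(G(108) - 7719) + 179*(-84) = (108*(-1*108 - 1*108**2 + 9*I*sqrt(5) + 9*I*108*sqrt(5)) - 7719) + 179*(-84) = (108*(-108 - 1*11664 + 9*I*sqrt(5) + 972*I*sqrt(5)) - 7719) - 15036 = (108*(-108 - 11664 + 9*I*sqrt(5) + 972*I*sqrt(5)) - 7719) - 15036 = (108*(-11772 + 981*I*sqrt(5)) - 7719) - 15036 = ((-1271376 + 105948*I*sqrt(5)) - 7719) - 15036 = (-1279095 + 105948*I*sqrt(5)) - 15036 = -1294131 + 105948*I*sqrt(5)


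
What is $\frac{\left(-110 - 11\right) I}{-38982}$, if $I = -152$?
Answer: $- \frac{9196}{19491} \approx -0.47181$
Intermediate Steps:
$\frac{\left(-110 - 11\right) I}{-38982} = \frac{\left(-110 - 11\right) \left(-152\right)}{-38982} = \left(-121\right) \left(-152\right) \left(- \frac{1}{38982}\right) = 18392 \left(- \frac{1}{38982}\right) = - \frac{9196}{19491}$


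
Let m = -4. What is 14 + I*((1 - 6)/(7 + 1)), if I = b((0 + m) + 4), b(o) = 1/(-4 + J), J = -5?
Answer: 1013/72 ≈ 14.069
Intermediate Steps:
b(o) = -⅑ (b(o) = 1/(-4 - 5) = 1/(-9) = -⅑)
I = -⅑ ≈ -0.11111
14 + I*((1 - 6)/(7 + 1)) = 14 - (1 - 6)/(9*(7 + 1)) = 14 - (-5)/(9*8) = 14 - ⅑*(-5/8) = 14 + 5/72 = 1013/72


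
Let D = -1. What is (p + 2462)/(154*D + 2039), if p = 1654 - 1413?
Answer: 2703/1885 ≈ 1.4340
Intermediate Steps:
p = 241
(p + 2462)/(154*D + 2039) = (241 + 2462)/(154*(-1) + 2039) = 2703/(-154 + 2039) = 2703/1885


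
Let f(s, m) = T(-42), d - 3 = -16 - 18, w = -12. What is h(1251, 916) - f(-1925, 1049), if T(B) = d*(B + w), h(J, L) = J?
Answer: -423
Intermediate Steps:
d = -31 (d = 3 + (-16 - 18) = 3 - 34 = -31)
T(B) = 372 - 31*B (T(B) = -31*(B - 12) = -31*(-12 + B) = 372 - 31*B)
f(s, m) = 1674 (f(s, m) = 372 - 31*(-42) = 372 + 1302 = 1674)
h(1251, 916) - f(-1925, 1049) = 1251 - 1*1674 = 1251 - 1674 = -423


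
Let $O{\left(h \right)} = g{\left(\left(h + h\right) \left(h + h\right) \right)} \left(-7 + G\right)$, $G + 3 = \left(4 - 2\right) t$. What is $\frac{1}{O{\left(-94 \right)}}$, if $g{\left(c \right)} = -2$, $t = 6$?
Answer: $- \frac{1}{4} \approx -0.25$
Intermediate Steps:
$G = 9$ ($G = -3 + \left(4 - 2\right) 6 = -3 + 2 \cdot 6 = -3 + 12 = 9$)
$O{\left(h \right)} = -4$ ($O{\left(h \right)} = - 2 \left(-7 + 9\right) = \left(-2\right) 2 = -4$)
$\frac{1}{O{\left(-94 \right)}} = \frac{1}{-4} = - \frac{1}{4}$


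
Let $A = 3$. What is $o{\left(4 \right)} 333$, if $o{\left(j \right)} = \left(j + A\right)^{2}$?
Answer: $16317$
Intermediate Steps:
$o{\left(j \right)} = \left(3 + j\right)^{2}$ ($o{\left(j \right)} = \left(j + 3\right)^{2} = \left(3 + j\right)^{2}$)
$o{\left(4 \right)} 333 = \left(3 + 4\right)^{2} \cdot 333 = 7^{2} \cdot 333 = 49 \cdot 333 = 16317$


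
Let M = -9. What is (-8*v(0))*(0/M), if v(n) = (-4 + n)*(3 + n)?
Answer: 0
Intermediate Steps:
(-8*v(0))*(0/M) = (-8*(-12 + 0² - 1*0))*(0/(-9)) = (-8*(-12 + 0 + 0))*(0*(-⅑)) = -8*(-12)*0 = 96*0 = 0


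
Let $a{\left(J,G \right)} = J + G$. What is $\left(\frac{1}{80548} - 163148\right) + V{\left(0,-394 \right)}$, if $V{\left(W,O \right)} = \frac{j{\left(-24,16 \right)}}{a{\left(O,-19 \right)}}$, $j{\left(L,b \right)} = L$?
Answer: $- \frac{5427332294387}{33266324} \approx -1.6315 \cdot 10^{5}$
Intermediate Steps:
$a{\left(J,G \right)} = G + J$
$V{\left(W,O \right)} = - \frac{24}{-19 + O}$
$\left(\frac{1}{80548} - 163148\right) + V{\left(0,-394 \right)} = \left(\frac{1}{80548} - 163148\right) - \frac{24}{-19 - 394} = \left(\frac{1}{80548} - 163148\right) - \frac{24}{-413} = - \frac{13141245103}{80548} - - \frac{24}{413} = - \frac{13141245103}{80548} + \frac{24}{413} = - \frac{5427332294387}{33266324}$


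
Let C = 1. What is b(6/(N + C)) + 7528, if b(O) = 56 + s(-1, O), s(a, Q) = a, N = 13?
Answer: 7583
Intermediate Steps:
b(O) = 55 (b(O) = 56 - 1 = 55)
b(6/(N + C)) + 7528 = 55 + 7528 = 7583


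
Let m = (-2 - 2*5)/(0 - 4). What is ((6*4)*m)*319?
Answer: 22968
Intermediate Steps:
m = 3 (m = (-2 - 10)/(-4) = -12*(-¼) = 3)
((6*4)*m)*319 = ((6*4)*3)*319 = (24*3)*319 = 72*319 = 22968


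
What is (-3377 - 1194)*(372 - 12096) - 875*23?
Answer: 53570279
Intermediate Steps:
(-3377 - 1194)*(372 - 12096) - 875*23 = -4571*(-11724) - 20125 = 53590404 - 20125 = 53570279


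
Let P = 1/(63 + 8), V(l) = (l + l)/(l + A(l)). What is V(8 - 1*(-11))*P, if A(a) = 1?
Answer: 19/710 ≈ 0.026761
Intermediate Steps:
V(l) = 2*l/(1 + l) (V(l) = (l + l)/(l + 1) = (2*l)/(1 + l) = 2*l/(1 + l))
P = 1/71 ≈ 0.014085
V(8 - 1*(-11))*P = (2*(8 - 1*(-11))/(1 + (8 - 1*(-11))))*(1/71) = (2*(8 + 11)/(1 + (8 + 11)))*(1/71) = (2*19/(1 + 19))*(1/71) = (2*19/20)*(1/71) = (2*19*(1/20))*(1/71) = (19/10)*(1/71) = 19/710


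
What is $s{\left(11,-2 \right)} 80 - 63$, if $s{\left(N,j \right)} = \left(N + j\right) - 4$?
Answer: $337$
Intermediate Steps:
$s{\left(N,j \right)} = -4 + N + j$
$s{\left(11,-2 \right)} 80 - 63 = \left(-4 + 11 - 2\right) 80 - 63 = 5 \cdot 80 - 63 = 400 - 63 = 337$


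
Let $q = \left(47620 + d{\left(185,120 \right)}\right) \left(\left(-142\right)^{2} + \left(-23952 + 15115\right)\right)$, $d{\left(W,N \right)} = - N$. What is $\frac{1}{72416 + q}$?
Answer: $\frac{1}{538104916} \approx 1.8584 \cdot 10^{-9}$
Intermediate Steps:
$q = 538032500$ ($q = \left(47620 - 120\right) \left(\left(-142\right)^{2} + \left(-23952 + 15115\right)\right) = \left(47620 - 120\right) \left(20164 - 8837\right) = 47500 \cdot 11327 = 538032500$)
$\frac{1}{72416 + q} = \frac{1}{72416 + 538032500} = \frac{1}{538104916}$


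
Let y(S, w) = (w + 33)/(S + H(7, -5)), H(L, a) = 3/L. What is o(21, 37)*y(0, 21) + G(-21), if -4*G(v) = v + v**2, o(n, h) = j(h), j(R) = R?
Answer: 4557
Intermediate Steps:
o(n, h) = h
y(S, w) = (33 + w)/(3/7 + S) (y(S, w) = (w + 33)/(S + 3/7) = (33 + w)/(S + 3*(1/7)) = (33 + w)/(S + 3/7) = (33 + w)/(3/7 + S))
G(v) = -v/4 - v**2/4 (G(v) = -(v + v**2)/4 = -v/4 - v**2/4)
o(21, 37)*y(0, 21) + G(-21) = 37*(7*(33 + 21)/(3 + 7*0)) - 1/4*(-21)*(1 - 21) = 37*(7*54/(3 + 0)) - 1/4*(-21)*(-20) = 37*(7*54/3) - 105 = 37*(7*(1/3)*54) - 105 = 37*126 - 105 = 4662 - 105 = 4557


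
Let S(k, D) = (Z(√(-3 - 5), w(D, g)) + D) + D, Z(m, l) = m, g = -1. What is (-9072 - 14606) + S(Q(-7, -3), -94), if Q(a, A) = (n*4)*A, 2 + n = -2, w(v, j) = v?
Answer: -23866 + 2*I*√2 ≈ -23866.0 + 2.8284*I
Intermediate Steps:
n = -4 (n = -2 - 2 = -4)
Q(a, A) = -16*A (Q(a, A) = (-4*4)*A = -16*A)
S(k, D) = 2*D + 2*I*√2 (S(k, D) = (√(-3 - 5) + D) + D = (√(-8) + D) + D = (2*I*√2 + D) + D = (D + 2*I*√2) + D = 2*D + 2*I*√2)
(-9072 - 14606) + S(Q(-7, -3), -94) = (-9072 - 14606) + (2*(-94) + 2*I*√2) = -23678 + (-188 + 2*I*√2) = -23866 + 2*I*√2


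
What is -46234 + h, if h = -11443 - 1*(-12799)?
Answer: -44878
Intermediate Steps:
h = 1356 (h = -11443 + 12799 = 1356)
-46234 + h = -46234 + 1356 = -44878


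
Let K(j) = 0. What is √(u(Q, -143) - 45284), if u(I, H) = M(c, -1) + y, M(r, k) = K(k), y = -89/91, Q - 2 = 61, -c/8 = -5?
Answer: I*√375004903/91 ≈ 212.8*I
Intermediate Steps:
c = 40 (c = -8*(-5) = 40)
Q = 63 (Q = 2 + 61 = 63)
y = -89/91 (y = -89*1/91 = -89/91 ≈ -0.97802)
M(r, k) = 0
u(I, H) = -89/91 (u(I, H) = 0 - 89/91 = -89/91)
√(u(Q, -143) - 45284) = √(-89/91 - 45284) = √(-4120933/91) = I*√375004903/91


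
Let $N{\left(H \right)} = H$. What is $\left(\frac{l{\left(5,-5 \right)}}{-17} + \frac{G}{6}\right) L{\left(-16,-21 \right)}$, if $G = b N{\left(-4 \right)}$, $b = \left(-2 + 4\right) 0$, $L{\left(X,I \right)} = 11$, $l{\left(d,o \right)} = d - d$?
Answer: $0$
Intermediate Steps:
$l{\left(d,o \right)} = 0$
$b = 0$ ($b = 2 \cdot 0 = 0$)
$G = 0$ ($G = 0 \left(-4\right) = 0$)
$\left(\frac{l{\left(5,-5 \right)}}{-17} + \frac{G}{6}\right) L{\left(-16,-21 \right)} = \left(\frac{0}{-17} + \frac{0}{6}\right) 11 = \left(0 \left(- \frac{1}{17}\right) + 0 \cdot \frac{1}{6}\right) 11 = \left(0 + 0\right) 11 = 0 \cdot 11 = 0$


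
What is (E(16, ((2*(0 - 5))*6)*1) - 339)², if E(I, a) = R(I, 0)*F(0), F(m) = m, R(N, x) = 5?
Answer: 114921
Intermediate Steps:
E(I, a) = 0 (E(I, a) = 5*0 = 0)
(E(16, ((2*(0 - 5))*6)*1) - 339)² = (0 - 339)² = (-339)² = 114921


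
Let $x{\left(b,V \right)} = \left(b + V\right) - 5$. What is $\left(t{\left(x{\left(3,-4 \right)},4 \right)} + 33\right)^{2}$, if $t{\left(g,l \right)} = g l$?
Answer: $81$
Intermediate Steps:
$x{\left(b,V \right)} = -5 + V + b$ ($x{\left(b,V \right)} = \left(V + b\right) - 5 = -5 + V + b$)
$\left(t{\left(x{\left(3,-4 \right)},4 \right)} + 33\right)^{2} = \left(\left(-5 - 4 + 3\right) 4 + 33\right)^{2} = \left(\left(-6\right) 4 + 33\right)^{2} = \left(-24 + 33\right)^{2} = 9^{2} = 81$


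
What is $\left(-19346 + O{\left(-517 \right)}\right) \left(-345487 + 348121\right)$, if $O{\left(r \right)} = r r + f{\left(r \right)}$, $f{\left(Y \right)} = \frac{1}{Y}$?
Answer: $\frac{337643320020}{517} \approx 6.5308 \cdot 10^{8}$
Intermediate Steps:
$O{\left(r \right)} = \frac{1}{r} + r^{2}$ ($O{\left(r \right)} = r r + \frac{1}{r} = r^{2} + \frac{1}{r} = \frac{1}{r} + r^{2}$)
$\left(-19346 + O{\left(-517 \right)}\right) \left(-345487 + 348121\right) = \left(-19346 + \frac{1 + \left(-517\right)^{3}}{-517}\right) \left(-345487 + 348121\right) = \left(-19346 - \frac{1 - 138188413}{517}\right) 2634 = \left(-19346 - - \frac{138188412}{517}\right) 2634 = \left(-19346 + \frac{138188412}{517}\right) 2634 = \frac{128186530}{517} \cdot 2634 = \frac{337643320020}{517}$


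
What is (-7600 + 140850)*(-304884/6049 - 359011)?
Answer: -289413992864750/6049 ≈ -4.7845e+10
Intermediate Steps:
(-7600 + 140850)*(-304884/6049 - 359011) = 133250*(-304884*1/6049 - 359011) = 133250*(-304884/6049 - 359011) = 133250*(-2171962423/6049) = -289413992864750/6049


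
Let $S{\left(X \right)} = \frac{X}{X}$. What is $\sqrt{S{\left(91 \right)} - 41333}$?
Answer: $2 i \sqrt{10333} \approx 203.3 i$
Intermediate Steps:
$S{\left(X \right)} = 1$
$\sqrt{S{\left(91 \right)} - 41333} = \sqrt{1 - 41333} = \sqrt{-41332} = 2 i \sqrt{10333}$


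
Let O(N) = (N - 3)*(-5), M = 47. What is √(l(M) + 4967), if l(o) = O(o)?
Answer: √4747 ≈ 68.898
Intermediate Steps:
O(N) = 15 - 5*N (O(N) = (-3 + N)*(-5) = 15 - 5*N)
l(o) = 15 - 5*o
√(l(M) + 4967) = √((15 - 5*47) + 4967) = √((15 - 235) + 4967) = √(-220 + 4967) = √4747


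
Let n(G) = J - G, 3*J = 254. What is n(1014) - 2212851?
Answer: -6641341/3 ≈ -2.2138e+6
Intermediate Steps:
J = 254/3 (J = (⅓)*254 = 254/3 ≈ 84.667)
n(G) = 254/3 - G
n(1014) - 2212851 = (254/3 - 1*1014) - 2212851 = (254/3 - 1014) - 2212851 = -2788/3 - 2212851 = -6641341/3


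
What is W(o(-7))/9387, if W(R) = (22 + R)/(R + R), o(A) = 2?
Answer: 2/3129 ≈ 0.00063918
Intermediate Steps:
W(R) = (22 + R)/(2*R) (W(R) = (22 + R)/((2*R)) = (22 + R)*(1/(2*R)) = (22 + R)/(2*R))
W(o(-7))/9387 = ((1/2)*(22 + 2)/2)/9387 = ((1/2)*(1/2)*24)*(1/9387) = 6*(1/9387) = 2/3129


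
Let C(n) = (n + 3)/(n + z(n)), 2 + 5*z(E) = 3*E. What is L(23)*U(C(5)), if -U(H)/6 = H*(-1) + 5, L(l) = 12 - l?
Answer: 4950/19 ≈ 260.53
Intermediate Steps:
z(E) = -⅖ + 3*E/5 (z(E) = -⅖ + (3*E)/5 = -⅖ + 3*E/5)
C(n) = (3 + n)/(-⅖ + 8*n/5) (C(n) = (n + 3)/(n + (-⅖ + 3*n/5)) = (3 + n)/(-⅖ + 8*n/5))
U(H) = -30 + 6*H (U(H) = -6*(H*(-1) + 5) = -6*(-H + 5) = -6*(5 - H) = -30 + 6*H)
L(23)*U(C(5)) = (12 - 1*23)*(-30 + 6*(5*(3 + 5)/(2*(-1 + 4*5)))) = (12 - 23)*(-30 + 6*((5/2)*8/(-1 + 20))) = -11*(-30 + 6*((5/2)*8/19)) = -11*(-30 + 6*((5/2)*(1/19)*8)) = -11*(-30 + 6*(20/19)) = -11*(-30 + 120/19) = -11*(-450/19) = 4950/19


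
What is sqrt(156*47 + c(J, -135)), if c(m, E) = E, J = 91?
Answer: sqrt(7197) ≈ 84.835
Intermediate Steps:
sqrt(156*47 + c(J, -135)) = sqrt(156*47 - 135) = sqrt(7332 - 135) = sqrt(7197)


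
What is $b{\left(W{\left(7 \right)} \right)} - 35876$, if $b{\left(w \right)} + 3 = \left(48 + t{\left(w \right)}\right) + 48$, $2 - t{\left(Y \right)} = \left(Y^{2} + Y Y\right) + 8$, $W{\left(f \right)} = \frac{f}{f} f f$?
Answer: $-40591$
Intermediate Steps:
$W{\left(f \right)} = f^{2}$ ($W{\left(f \right)} = 1 f f = f f = f^{2}$)
$t{\left(Y \right)} = -6 - 2 Y^{2}$ ($t{\left(Y \right)} = 2 - \left(\left(Y^{2} + Y Y\right) + 8\right) = 2 - \left(\left(Y^{2} + Y^{2}\right) + 8\right) = 2 - \left(2 Y^{2} + 8\right) = 2 - \left(8 + 2 Y^{2}\right) = -6 - 2 Y^{2}$)
$b{\left(w \right)} = 87 - 2 w^{2}$ ($b{\left(w \right)} = -3 + \left(\left(48 - \left(6 + 2 w^{2}\right)\right) + 48\right) = -3 + \left(\left(42 - 2 w^{2}\right) + 48\right) = -3 - \left(-90 + 2 w^{2}\right) = 87 - 2 w^{2}$)
$b{\left(W{\left(7 \right)} \right)} - 35876 = \left(87 - 2 \left(7^{2}\right)^{2}\right) - 35876 = \left(87 - 2 \cdot 49^{2}\right) - 35876 = \left(87 - 4802\right) - 35876 = -4715 - 35876 = -40591$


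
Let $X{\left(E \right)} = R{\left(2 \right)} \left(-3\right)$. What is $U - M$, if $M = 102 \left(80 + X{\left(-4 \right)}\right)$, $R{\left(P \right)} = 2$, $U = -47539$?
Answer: $-55087$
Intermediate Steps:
$X{\left(E \right)} = -6$ ($X{\left(E \right)} = 2 \left(-3\right) = -6$)
$M = 7548$ ($M = 102 \left(80 - 6\right) = 102 \cdot 74 = 7548$)
$U - M = -47539 - 7548 = -55087$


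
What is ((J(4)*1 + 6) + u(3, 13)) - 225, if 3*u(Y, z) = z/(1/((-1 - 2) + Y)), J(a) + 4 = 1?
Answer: -222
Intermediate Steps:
J(a) = -3 (J(a) = -4 + 1 = -3)
u(Y, z) = z*(-3 + Y)/3 (u(Y, z) = (z/(1/((-1 - 2) + Y)))/3 = (z/(1/(-3 + Y)))/3 = ((-3 + Y)*z)/3 = (z*(-3 + Y))/3 = z*(-3 + Y)/3)
((J(4)*1 + 6) + u(3, 13)) - 225 = ((-3*1 + 6) + (⅓)*13*(-3 + 3)) - 225 = ((-3 + 6) + (⅓)*13*0) - 225 = (3 + 0) - 225 = 3 - 225 = -222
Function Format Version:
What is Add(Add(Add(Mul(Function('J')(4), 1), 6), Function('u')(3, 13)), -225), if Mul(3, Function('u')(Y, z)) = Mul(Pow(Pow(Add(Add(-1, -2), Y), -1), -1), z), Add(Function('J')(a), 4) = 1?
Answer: -222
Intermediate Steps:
Function('J')(a) = -3 (Function('J')(a) = Add(-4, 1) = -3)
Function('u')(Y, z) = Mul(Rational(1, 3), z, Add(-3, Y)) (Function('u')(Y, z) = Mul(Rational(1, 3), Mul(Pow(Pow(Add(Add(-1, -2), Y), -1), -1), z)) = Mul(Rational(1, 3), Mul(Pow(Pow(Add(-3, Y), -1), -1), z)) = Mul(Rational(1, 3), Mul(Add(-3, Y), z)) = Mul(Rational(1, 3), Mul(z, Add(-3, Y))) = Mul(Rational(1, 3), z, Add(-3, Y)))
Add(Add(Add(Mul(Function('J')(4), 1), 6), Function('u')(3, 13)), -225) = Add(Add(Add(Mul(-3, 1), 6), Mul(Rational(1, 3), 13, Add(-3, 3))), -225) = Add(Add(Add(-3, 6), Mul(Rational(1, 3), 13, 0)), -225) = Add(Add(3, 0), -225) = Add(3, -225) = -222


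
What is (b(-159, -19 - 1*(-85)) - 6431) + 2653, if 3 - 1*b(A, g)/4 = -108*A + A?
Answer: -71818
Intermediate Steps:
b(A, g) = 12 + 428*A (b(A, g) = 12 - 4*(-108*A + A) = 12 - (-428)*A = 12 + 428*A)
(b(-159, -19 - 1*(-85)) - 6431) + 2653 = ((12 + 428*(-159)) - 6431) + 2653 = ((12 - 68052) - 6431) + 2653 = (-68040 - 6431) + 2653 = -74471 + 2653 = -71818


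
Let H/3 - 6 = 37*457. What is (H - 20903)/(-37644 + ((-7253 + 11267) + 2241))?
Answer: -29842/31389 ≈ -0.95072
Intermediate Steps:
H = 50745 (H = 18 + 3*(37*457) = 18 + 3*16909 = 18 + 50727 = 50745)
(H - 20903)/(-37644 + ((-7253 + 11267) + 2241)) = (50745 - 20903)/(-37644 + ((-7253 + 11267) + 2241)) = 29842/(-37644 + (4014 + 2241)) = 29842/(-37644 + 6255) = 29842/(-31389) = 29842*(-1/31389) = -29842/31389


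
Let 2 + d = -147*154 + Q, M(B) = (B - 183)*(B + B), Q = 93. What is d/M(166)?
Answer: 22547/5644 ≈ 3.9949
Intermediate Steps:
M(B) = 2*B*(-183 + B) (M(B) = (-183 + B)*(2*B) = 2*B*(-183 + B))
d = -22547 (d = -2 + (-147*154 + 93) = -2 + (-22638 + 93) = -2 - 22545 = -22547)
d/M(166) = -22547*1/(332*(-183 + 166)) = -22547/(2*166*(-17)) = -22547/(-5644) = -22547*(-1/5644) = 22547/5644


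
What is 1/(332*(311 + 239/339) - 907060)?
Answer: -339/272411564 ≈ -1.2444e-6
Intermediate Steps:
1/(332*(311 + 239/339) - 907060) = 1/(332*(105668/339) - 907060) = 1/(35081776/339 - 907060) = 1/(-272411564/339) = -339/272411564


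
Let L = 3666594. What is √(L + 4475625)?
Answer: 3*√904691 ≈ 2853.5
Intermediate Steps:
√(L + 4475625) = √(3666594 + 4475625) = √8142219 = 3*√904691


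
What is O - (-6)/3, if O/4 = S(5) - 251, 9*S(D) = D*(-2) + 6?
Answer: -9034/9 ≈ -1003.8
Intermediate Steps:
S(D) = 2/3 - 2*D/9 (S(D) = (D*(-2) + 6)/9 = (-2*D + 6)/9 = (6 - 2*D)/9 = 2/3 - 2*D/9)
O = -9052/9 (O = 4*((2/3 - 2/9*5) - 251) = 4*((2/3 - 10/9) - 251) = 4*(-4/9 - 251) = 4*(-2263/9) = -9052/9 ≈ -1005.8)
O - (-6)/3 = -9052/9 - (-6)/3 = -9052/9 - 1*(-2) = -9052/9 + 2 = -9034/9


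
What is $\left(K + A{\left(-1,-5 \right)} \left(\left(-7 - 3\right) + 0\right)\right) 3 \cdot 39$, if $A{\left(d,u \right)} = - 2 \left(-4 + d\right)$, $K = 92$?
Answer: $-936$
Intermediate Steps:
$A{\left(d,u \right)} = 8 - 2 d$
$\left(K + A{\left(-1,-5 \right)} \left(\left(-7 - 3\right) + 0\right)\right) 3 \cdot 39 = \left(92 + \left(8 - -2\right) \left(\left(-7 - 3\right) + 0\right)\right) 3 \cdot 39 = \left(92 + \left(8 + 2\right) \left(-10 + 0\right)\right) 117 = \left(92 + 10 \left(-10\right)\right) 117 = \left(92 - 100\right) 117 = \left(-8\right) 117 = -936$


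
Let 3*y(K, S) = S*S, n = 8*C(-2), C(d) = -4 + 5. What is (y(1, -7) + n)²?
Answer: 5329/9 ≈ 592.11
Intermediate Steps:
C(d) = 1
n = 8 (n = 8*1 = 8)
y(K, S) = S²/3 (y(K, S) = (S*S)/3 = S²/3)
(y(1, -7) + n)² = ((⅓)*(-7)² + 8)² = ((⅓)*49 + 8)² = (49/3 + 8)² = (73/3)² = 5329/9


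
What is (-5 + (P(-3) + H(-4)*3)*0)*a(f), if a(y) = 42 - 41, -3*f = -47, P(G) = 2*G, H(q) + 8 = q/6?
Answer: -5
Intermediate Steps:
H(q) = -8 + q/6
f = 47/3 (f = -⅓*(-47) = 47/3 ≈ 15.667)
a(y) = 1
(-5 + (P(-3) + H(-4)*3)*0)*a(f) = (-5 + (2*(-3) + (-8 + (⅙)*(-4))*3)*0)*1 = (-5 + (-6 + (-8 - ⅔)*3)*0)*1 = (-5 + (-6 - 26/3*3)*0)*1 = (-5 + (-6 - 26)*0)*1 = (-5 - 32*0)*1 = (-5 + 0)*1 = -5*1 = -5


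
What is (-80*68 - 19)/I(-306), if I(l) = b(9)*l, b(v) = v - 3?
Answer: 5459/1836 ≈ 2.9733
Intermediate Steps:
b(v) = -3 + v
I(l) = 6*l (I(l) = (-3 + 9)*l = 6*l)
(-80*68 - 19)/I(-306) = (-80*68 - 19)/((6*(-306))) = (-5440 - 19)/(-1836) = -5459*(-1/1836) = 5459/1836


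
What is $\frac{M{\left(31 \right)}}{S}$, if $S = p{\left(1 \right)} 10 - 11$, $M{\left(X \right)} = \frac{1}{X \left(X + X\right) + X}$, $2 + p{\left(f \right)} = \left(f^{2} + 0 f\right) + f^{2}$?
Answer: $- \frac{1}{21483} \approx -4.6548 \cdot 10^{-5}$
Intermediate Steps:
$p{\left(f \right)} = -2 + 2 f^{2}$ ($p{\left(f \right)} = -2 + \left(\left(f^{2} + 0 f\right) + f^{2}\right) = -2 + \left(\left(f^{2} + 0\right) + f^{2}\right) = -2 + \left(f^{2} + f^{2}\right) = -2 + 2 f^{2}$)
$M{\left(X \right)} = \frac{1}{X + 2 X^{2}}$ ($M{\left(X \right)} = \frac{1}{X 2 X + X} = \frac{1}{2 X^{2} + X} = \frac{1}{X + 2 X^{2}}$)
$S = -11$ ($S = \left(-2 + 2 \cdot 1^{2}\right) 10 - 11 = \left(-2 + 2 \cdot 1\right) 10 - 11 = \left(-2 + 2\right) 10 - 11 = 0 \cdot 10 - 11 = 0 - 11 = -11$)
$\frac{M{\left(31 \right)}}{S} = \frac{\frac{1}{31} \frac{1}{1 + 2 \cdot 31}}{-11} = \frac{1}{31 \left(1 + 62\right)} \left(- \frac{1}{11}\right) = \frac{1}{31 \cdot 63} \left(- \frac{1}{11}\right) = \frac{1}{31} \cdot \frac{1}{63} \left(- \frac{1}{11}\right) = \frac{1}{1953} \left(- \frac{1}{11}\right) = - \frac{1}{21483}$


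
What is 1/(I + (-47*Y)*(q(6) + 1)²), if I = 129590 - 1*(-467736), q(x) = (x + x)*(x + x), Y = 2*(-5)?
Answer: 1/10479076 ≈ 9.5428e-8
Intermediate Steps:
Y = -10
q(x) = 4*x² (q(x) = (2*x)*(2*x) = 4*x²)
I = 597326 (I = 129590 + 467736 = 597326)
1/(I + (-47*Y)*(q(6) + 1)²) = 1/(597326 + (-47*(-10))*(4*6² + 1)²) = 1/(597326 + 470*(4*36 + 1)²) = 1/(597326 + 470*(144 + 1)²) = 1/(597326 + 470*145²) = 1/(597326 + 470*21025) = 1/(597326 + 9881750) = 1/10479076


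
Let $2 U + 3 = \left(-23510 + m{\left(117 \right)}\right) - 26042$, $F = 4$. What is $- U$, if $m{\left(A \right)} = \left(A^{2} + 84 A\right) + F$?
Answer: $13017$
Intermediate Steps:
$m{\left(A \right)} = 4 + A^{2} + 84 A$ ($m{\left(A \right)} = \left(A^{2} + 84 A\right) + 4 = 4 + A^{2} + 84 A$)
$U = -13017$ ($U = - \frac{3}{2} + \frac{\left(-23510 + \left(4 + 117^{2} + 84 \cdot 117\right)\right) - 26042}{2} = - \frac{3}{2} + \frac{\left(-23510 + \left(4 + 13689 + 9828\right)\right) - 26042}{2} = - \frac{3}{2} + \frac{\left(-23510 + 23521\right) - 26042}{2} = - \frac{3}{2} + \frac{11 - 26042}{2} = - \frac{3}{2} + \frac{1}{2} \left(-26031\right) = - \frac{3}{2} - \frac{26031}{2} = -13017$)
$- U = \left(-1\right) \left(-13017\right) = 13017$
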